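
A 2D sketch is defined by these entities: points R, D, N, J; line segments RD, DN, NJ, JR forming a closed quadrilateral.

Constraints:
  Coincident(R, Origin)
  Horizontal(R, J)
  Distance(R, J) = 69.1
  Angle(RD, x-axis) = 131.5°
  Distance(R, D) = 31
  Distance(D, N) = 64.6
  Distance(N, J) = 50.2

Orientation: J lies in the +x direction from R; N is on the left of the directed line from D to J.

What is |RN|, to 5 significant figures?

58.789

Checks: |DN| = 64.60 ✓; |NJ| = 50.20 ✓.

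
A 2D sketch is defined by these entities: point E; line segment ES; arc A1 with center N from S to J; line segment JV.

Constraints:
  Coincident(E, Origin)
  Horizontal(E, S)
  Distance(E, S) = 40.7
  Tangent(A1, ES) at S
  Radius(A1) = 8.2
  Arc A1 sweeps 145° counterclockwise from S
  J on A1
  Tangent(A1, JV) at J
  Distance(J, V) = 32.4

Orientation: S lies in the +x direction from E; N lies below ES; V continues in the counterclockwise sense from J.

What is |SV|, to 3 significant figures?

40.0

E is at the origin; ES is horizontal with |ES| = 40.7 and S on the +x side, so S = (40.7, 0.00). Since A1 is tangent to ES there, NS ⟂ ES, so N = S + (0, -8.2) = (40.7, -8.20). On A1, S sits at bearing 90° from N; a 145° counterclockwise sweep puts J at bearing 235°, so J = N + 8.2·(cos 235°, sin 235°) = (36.0, -14.9). A1 meets JV tangentially, so NJ is at right angles to JV, so JV runs along (−sin 235°, cos 235°); with |JV| = 32.4, V = (62.5, -33.5). Then |SV| = |V − S| = 40.0.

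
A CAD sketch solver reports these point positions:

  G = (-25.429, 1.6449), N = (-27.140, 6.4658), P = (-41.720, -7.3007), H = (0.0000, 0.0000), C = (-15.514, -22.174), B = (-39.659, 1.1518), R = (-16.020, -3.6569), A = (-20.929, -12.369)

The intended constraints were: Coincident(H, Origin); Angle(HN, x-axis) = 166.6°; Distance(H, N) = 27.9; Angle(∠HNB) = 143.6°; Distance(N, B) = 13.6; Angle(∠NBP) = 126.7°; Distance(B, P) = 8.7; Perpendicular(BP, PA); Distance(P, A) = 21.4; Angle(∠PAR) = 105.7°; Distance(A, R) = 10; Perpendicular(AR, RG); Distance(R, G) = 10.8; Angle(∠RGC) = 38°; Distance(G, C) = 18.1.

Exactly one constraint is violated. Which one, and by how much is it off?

Distance(G, C) = 18.1 — off by 7.70.

H = (0.00, 0.00) ✓; HN at 166.6° ✓; |HN| = 27.90 ✓; ∠HNB = 143.6° ✓; |NB| = 13.60 ✓; ∠NBP = 126.7° ✓; |BP| = 8.700 ✓; ∠(BP, PA) = 90.00° ✓; |PA| = 21.40 ✓; ∠PAR = 105.7° ✓; |AR| = 10.00 ✓; ∠(AR, RG) = 90.00° ✓; |RG| = 10.80 ✓; ∠RGC = 38.00° ✓; |GC| = 25.80 ✗.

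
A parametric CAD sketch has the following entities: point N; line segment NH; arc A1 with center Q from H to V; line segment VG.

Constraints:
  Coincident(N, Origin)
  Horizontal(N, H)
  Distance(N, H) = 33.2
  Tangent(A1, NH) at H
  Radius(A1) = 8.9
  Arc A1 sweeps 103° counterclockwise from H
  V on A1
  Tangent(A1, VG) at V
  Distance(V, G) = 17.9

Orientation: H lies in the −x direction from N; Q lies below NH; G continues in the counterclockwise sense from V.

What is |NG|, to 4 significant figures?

47.28

On A1, H sits at bearing 90° from Q; a 103° counterclockwise sweep puts V at bearing 193°, so V = Q + 8.9·(cos 193°, sin 193°) = (-41.87, -10.90). The tangent condition forces QV to be normal to VG, so VG runs along (−sin 193°, cos 193°); with |VG| = 17.9, G = (-37.85, -28.34). Then |NG| = |G − N| = 47.28.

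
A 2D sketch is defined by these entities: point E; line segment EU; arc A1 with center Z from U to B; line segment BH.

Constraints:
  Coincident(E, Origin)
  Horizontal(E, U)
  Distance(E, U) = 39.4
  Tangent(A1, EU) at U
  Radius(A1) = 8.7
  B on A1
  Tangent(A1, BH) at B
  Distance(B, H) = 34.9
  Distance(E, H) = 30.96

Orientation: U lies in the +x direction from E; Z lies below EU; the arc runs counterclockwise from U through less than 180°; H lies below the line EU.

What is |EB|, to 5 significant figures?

32.971

Checks: E.y = 0.00, U.y = 0.00 ✓; |ZB| = 8.700 ✓; ∠(ZB, BH) = 90.00° ✓; |BH| = 34.90 ✓; |EH| = 30.96 ✓.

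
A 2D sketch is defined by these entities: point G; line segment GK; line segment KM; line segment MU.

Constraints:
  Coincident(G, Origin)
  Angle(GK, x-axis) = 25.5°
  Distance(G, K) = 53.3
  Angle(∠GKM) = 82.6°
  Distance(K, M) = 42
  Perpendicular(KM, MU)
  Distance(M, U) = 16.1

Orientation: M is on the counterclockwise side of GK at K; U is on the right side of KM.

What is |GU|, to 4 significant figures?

77.39

∠GKM = 82.6°, so KM runs at 25.5° + (180° − 82.6°) = 122.9° from the x-axis; with |KM| = 42.0, M = K + 42.0·(cos 122.9°, sin 122.9°) = (25.29, 58.21). The perpendicularity gives MU at right angles to KM; with |MU| = 16.1 on the right of KM, U = M + 16.1·(0.8396, 0.5432) = (38.81, 66.96). Then |GU| = |U − G| = 77.39.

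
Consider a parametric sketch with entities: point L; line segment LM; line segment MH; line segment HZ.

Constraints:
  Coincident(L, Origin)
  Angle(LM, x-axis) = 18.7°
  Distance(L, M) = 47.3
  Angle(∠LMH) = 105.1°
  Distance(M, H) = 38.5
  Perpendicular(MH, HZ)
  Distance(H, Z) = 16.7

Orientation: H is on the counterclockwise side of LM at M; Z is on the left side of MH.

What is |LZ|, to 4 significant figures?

58.50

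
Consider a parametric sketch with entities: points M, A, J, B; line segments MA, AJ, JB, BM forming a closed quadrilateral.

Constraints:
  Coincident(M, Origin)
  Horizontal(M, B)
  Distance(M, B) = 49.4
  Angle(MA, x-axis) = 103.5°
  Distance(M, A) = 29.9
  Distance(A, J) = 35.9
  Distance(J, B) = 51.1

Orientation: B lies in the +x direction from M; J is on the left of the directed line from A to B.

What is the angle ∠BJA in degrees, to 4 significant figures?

91.94°

Checks: |AJ| = 35.90 ✓; |JB| = 51.10 ✓.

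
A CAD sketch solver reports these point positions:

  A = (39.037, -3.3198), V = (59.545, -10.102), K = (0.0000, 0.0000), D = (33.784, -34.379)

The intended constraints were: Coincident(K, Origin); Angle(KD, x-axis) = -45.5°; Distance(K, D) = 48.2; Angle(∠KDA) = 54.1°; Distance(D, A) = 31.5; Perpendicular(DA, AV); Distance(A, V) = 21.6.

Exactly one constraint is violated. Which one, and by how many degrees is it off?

Perpendicular(DA, AV) — off by 8.70°.

K = (0.00, 0.00) ✓; KD at -45.50° ✓; |KD| = 48.20 ✓; ∠KDA = 54.10° ✓; |DA| = 31.50 ✓; ∠(DA, AV) = 98.70° ✗; |AV| = 21.60 ✓.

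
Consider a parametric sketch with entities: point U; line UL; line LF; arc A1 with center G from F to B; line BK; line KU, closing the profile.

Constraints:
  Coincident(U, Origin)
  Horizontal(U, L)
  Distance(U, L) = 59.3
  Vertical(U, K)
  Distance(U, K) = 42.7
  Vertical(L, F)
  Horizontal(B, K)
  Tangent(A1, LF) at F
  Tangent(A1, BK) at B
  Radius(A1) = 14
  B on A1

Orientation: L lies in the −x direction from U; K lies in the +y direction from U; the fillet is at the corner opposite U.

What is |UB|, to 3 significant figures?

62.3

U is at the origin; UL is horizontal with |UL| = 59.3 and L on the −x side, so L = (-59.3, 0.00). U and K share the same x with |UK| = 42.7 and K on the +y side, so K = (0.00, 42.7). The virtual corner opposite U is at (-59.3, 42.7). A1 meets LF tangentially, so GF is at right angles to LF and the tangent condition forces GB to be normal to BK, with radius 14.0, so the center G sits 14.0 in from both sides at G = (-45.3, 28.7). That places the tangent points at F = (-59.3, 28.7) on LF and B = (-45.3, 42.7) on BK. Then |UB| = |B − U| = 62.3.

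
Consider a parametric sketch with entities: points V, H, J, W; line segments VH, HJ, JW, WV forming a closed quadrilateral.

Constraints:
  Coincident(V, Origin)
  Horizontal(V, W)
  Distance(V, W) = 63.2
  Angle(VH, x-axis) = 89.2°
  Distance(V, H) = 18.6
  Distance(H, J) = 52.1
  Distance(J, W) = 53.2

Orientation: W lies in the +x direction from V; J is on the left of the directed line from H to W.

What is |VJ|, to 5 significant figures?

64.917

V is at the origin; VW is horizontal with |VW| = 63.2 and W in +x, so W = (63.2, 0). VH runs at 89.2° with |VH| = 18.6, so H = (0.25970, 18.598). J is determined by |HJ| = 52.1 and |JW| = 53.2 together: it lies at the intersection of circle(H, 52.1) and circle(W, 53.2). With |HW| = 65.631, the foot of the radical line on HW is 31.933 from H and the perpendicular offset is √(52.1² − 31.933²) = 41.167. Taking the left-of-HW solution: J = (42.549, 49.028).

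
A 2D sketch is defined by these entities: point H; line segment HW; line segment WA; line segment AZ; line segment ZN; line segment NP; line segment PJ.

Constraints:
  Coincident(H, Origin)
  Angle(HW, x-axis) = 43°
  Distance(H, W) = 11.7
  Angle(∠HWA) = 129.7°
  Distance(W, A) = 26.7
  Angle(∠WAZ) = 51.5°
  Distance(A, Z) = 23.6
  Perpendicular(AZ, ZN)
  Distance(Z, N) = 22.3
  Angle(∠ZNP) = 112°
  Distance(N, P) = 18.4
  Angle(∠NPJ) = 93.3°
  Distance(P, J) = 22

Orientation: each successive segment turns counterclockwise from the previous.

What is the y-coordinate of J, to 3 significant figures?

29.6

H is at the origin; HW runs at 43.0° with length 11.7, so W = (8.56, 7.98). ∠HWA = 129.7° gives WA at 93.3° from the x-axis; with |WA| = 26.7, A = (7.02, 34.6). ∠WAZ = 51.5° gives AZ at -138° from the x-axis; with |AZ| = 23.6, Z = (-10.6, 18.9). AZ ⟂ ZN, so ZN runs at -48.2°; with |ZN| = 22.3, N = (4.29, 2.28). ∠ZNP = 112.0° gives NP at 19.8° from the x-axis; with |NP| = 18.4, P = (21.6, 8.51). ∠NPJ = 93.3° gives PJ at 106° from the x-axis; with |PJ| = 22.0, J = (15.4, 29.6). So J.y = 29.6.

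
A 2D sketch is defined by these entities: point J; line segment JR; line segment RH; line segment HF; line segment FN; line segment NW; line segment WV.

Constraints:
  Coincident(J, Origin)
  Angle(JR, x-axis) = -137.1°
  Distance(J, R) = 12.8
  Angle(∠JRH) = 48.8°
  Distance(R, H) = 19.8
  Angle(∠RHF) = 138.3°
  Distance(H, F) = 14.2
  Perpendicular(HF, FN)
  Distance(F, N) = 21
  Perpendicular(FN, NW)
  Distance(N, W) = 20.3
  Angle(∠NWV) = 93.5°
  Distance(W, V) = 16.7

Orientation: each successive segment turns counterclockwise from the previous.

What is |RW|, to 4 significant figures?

11.69

The perpendicularity gives FN at right angles to HF, so FN runs at 125.8°; with |FN| = 21.0, N = (9.552, 14.59). FN is perpendicular to NW, so NW runs at -144.2°; with |NW| = 20.3, W = (-6.913, 2.716). Then |RW| = |W − R| = 11.69.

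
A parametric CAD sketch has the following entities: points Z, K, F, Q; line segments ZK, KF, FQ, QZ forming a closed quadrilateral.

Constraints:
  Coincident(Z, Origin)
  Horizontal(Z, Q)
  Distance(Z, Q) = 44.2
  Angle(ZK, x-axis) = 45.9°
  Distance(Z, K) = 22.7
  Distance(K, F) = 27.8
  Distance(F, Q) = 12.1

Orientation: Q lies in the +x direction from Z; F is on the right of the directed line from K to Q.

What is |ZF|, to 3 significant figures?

33.7

Checks: |KF| = 27.80 ✓; |FQ| = 12.10 ✓.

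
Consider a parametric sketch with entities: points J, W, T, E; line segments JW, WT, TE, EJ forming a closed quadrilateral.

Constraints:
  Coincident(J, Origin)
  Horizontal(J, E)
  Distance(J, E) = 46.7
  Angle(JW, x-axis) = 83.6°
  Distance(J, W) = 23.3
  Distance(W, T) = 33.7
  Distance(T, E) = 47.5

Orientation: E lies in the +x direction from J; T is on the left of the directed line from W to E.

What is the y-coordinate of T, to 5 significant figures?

44.083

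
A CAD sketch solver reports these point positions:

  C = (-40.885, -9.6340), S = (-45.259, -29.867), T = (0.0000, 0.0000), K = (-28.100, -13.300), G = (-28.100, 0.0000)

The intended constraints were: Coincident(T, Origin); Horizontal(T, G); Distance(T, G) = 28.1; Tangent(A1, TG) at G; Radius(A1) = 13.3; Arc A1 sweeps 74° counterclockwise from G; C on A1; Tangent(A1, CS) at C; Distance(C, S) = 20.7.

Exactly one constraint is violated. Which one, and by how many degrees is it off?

Tangent(A1, CS) at C — off by 3.80°.

T = (0.00, 0.00) ✓; T.y = 0.00, G.y = 0.00 ✓; |TG| = 28.10 ✓; ∠(KG, GT) = 90.00° ✓; |KG| = 13.30 ✓; bearing(K→C) − bearing(K→G) = 74.00° ✓; |KC| = 13.30 ✓; ∠(KC, CS) = 86.20° ✗; |CS| = 20.70 ✓.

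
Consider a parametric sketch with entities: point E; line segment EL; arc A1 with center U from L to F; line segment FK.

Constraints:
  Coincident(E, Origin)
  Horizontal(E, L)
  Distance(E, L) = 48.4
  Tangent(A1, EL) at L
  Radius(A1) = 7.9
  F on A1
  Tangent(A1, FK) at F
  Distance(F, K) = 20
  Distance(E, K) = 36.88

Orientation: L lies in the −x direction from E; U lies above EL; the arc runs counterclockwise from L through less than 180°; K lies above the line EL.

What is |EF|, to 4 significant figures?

41.95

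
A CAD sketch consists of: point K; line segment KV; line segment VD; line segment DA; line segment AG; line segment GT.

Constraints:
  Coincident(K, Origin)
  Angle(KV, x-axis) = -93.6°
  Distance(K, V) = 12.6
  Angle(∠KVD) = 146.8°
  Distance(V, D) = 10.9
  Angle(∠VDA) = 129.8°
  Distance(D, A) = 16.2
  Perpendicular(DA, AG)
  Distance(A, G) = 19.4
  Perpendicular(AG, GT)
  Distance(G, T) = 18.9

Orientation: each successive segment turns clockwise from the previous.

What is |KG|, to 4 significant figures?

24.67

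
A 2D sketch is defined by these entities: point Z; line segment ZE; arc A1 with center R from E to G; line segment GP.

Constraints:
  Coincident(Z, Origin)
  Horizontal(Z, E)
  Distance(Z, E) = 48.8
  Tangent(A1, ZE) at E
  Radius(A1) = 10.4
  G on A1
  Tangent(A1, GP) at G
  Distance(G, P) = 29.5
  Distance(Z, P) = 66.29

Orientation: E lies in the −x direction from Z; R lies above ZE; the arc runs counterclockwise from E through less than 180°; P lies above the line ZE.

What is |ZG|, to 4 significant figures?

42.02

Z is at the origin; Z and E share the same y with |ZE| = 48.8 and E on the −x side, so E = (-48.80, 0.000). The tangent condition forces RE to be normal to ZE, so R = E + (0, 10.4) = (-48.80, 10.40). Since RG ⟂ GP (tangency), |RP| = √(10.4² + 29.5²) = 31.28 regardless of where G sits on A1. So P lies on both circle(Z, 66.29) and circle(R, 31.28); the above-ZE intersection is P = (-51.65, 41.55). G is the foot of the tangent from P: G = (-39.35, 14.74).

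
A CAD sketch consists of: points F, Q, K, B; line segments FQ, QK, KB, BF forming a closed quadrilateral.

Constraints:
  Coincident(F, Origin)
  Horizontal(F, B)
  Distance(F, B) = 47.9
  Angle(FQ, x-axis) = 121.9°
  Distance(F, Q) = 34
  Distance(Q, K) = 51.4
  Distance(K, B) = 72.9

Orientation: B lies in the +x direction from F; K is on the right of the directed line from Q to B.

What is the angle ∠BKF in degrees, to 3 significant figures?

28.3°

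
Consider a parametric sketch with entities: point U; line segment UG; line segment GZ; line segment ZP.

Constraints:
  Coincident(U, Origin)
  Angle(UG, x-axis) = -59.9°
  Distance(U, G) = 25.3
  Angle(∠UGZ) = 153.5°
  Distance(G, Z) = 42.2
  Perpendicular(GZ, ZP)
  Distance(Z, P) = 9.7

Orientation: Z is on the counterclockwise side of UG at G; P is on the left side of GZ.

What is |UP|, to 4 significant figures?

64.86

∠UGZ = 153.5°, so GZ runs at -59.9° + (180° − 153.5°) = -33.40° from the x-axis; with |GZ| = 42.2, Z = G + 42.2·(cos -33.40°, sin -33.40°) = (47.92, -45.12). The perpendicularity gives ZP at right angles to GZ; with |ZP| = 9.7 on the left of GZ, P = Z + 9.7·(0.5505, 0.8348) = (53.26, -37.02). Then |UP| = |P − U| = 64.86.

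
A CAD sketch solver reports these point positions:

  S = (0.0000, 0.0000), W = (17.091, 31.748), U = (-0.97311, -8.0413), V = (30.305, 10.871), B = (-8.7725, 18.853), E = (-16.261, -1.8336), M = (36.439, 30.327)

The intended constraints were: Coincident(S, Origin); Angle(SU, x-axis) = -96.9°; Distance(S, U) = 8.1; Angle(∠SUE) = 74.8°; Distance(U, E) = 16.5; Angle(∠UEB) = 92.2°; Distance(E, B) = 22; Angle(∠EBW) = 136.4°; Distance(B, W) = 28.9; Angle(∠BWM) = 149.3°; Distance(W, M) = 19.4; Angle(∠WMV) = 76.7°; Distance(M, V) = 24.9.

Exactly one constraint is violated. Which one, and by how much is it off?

Distance(M, V) = 24.9 — off by 4.50.

S = (0.00, 0.00) ✓; SU at -96.90° ✓; |SU| = 8.100 ✓; ∠SUE = 74.80° ✓; |UE| = 16.50 ✓; ∠UEB = 92.20° ✓; |EB| = 22.00 ✓; ∠EBW = 136.4° ✓; |BW| = 28.90 ✓; ∠BWM = 149.3° ✓; |WM| = 19.40 ✓; ∠WMV = 76.70° ✓; |MV| = 20.40 ✗.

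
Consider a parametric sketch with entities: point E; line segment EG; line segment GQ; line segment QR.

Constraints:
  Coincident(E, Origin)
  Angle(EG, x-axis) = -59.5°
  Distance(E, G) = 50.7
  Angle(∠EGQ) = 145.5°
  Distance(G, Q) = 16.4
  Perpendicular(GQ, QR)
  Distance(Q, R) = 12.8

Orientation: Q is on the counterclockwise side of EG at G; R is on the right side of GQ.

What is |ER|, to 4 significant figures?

71.48

E is at the origin; EG runs at -59.5° with length 50.7, so G = 50.7·(cos -59.5°, sin -59.5°) = (25.73, -43.68). ∠EGQ = 145.5°, so GQ runs at -59.5° + (180° − 145.5°) = -25.00° from the x-axis; with |GQ| = 16.4, Q = G + 16.4·(cos -25.00°, sin -25.00°) = (40.60, -50.62). GQ ⟂ QR; with |QR| = 12.8 on the right of GQ, R = Q + 12.8·(-0.4226, -0.9063) = (35.19, -62.22). Then |ER| = |R − E| = 71.48.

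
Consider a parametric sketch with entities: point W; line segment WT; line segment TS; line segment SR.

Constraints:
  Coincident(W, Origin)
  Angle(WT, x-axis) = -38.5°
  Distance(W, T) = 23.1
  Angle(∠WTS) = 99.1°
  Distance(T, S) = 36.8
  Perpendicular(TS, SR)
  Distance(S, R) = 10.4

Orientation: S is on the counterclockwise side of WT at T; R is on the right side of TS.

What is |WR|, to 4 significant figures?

52.34

W is at the origin; WT runs at -38.5° with length 23.1, so T = 23.1·(cos -38.5°, sin -38.5°) = (18.08, -14.38). ∠WTS = 99.1°, so TS runs at -38.5° + (180° − 99.1°) = 42.40° from the x-axis; with |TS| = 36.8, S = T + 36.8·(cos 42.40°, sin 42.40°) = (45.25, 10.43). TS ⟂ SR; with |SR| = 10.4 on the right of TS, R = S + 10.4·(0.6743, -0.7385) = (52.27, 2.754). Then |WR| = |R − W| = 52.34.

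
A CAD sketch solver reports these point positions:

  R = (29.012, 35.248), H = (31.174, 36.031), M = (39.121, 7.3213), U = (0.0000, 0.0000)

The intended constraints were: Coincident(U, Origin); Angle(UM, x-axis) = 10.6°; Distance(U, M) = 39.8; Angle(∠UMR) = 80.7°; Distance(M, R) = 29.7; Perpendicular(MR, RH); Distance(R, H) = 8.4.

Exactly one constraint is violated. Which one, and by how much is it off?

Distance(R, H) = 8.4 — off by 6.10.

U = (0.00, 0.00) ✓; UM at 10.60° ✓; |UM| = 39.80 ✓; ∠UMR = 80.70° ✓; |MR| = 29.70 ✓; ∠(MR, RH) = 89.99° ✓; |RH| = 2.299 ✗.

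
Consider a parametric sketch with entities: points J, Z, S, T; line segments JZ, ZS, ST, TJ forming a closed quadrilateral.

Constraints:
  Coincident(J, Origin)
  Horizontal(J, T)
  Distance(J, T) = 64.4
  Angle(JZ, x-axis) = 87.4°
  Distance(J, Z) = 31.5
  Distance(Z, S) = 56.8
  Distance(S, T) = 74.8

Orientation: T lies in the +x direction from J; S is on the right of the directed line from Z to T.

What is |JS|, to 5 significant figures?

25.576

Checks: |ZS| = 56.80 ✓; |ST| = 74.80 ✓.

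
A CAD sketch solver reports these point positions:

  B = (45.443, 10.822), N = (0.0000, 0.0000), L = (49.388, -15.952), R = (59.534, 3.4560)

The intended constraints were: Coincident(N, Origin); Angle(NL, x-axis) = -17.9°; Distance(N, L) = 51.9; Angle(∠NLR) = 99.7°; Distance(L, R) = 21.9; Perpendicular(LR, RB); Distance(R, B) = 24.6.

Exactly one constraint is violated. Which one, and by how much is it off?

Distance(R, B) = 24.6 — off by 8.70.

N = (0.00, 0.00) ✓; NL at -17.90° ✓; |NL| = 51.90 ✓; ∠NLR = 99.70° ✓; |LR| = 21.90 ✓; ∠(LR, RB) = 90.00° ✓; |RB| = 15.90 ✗.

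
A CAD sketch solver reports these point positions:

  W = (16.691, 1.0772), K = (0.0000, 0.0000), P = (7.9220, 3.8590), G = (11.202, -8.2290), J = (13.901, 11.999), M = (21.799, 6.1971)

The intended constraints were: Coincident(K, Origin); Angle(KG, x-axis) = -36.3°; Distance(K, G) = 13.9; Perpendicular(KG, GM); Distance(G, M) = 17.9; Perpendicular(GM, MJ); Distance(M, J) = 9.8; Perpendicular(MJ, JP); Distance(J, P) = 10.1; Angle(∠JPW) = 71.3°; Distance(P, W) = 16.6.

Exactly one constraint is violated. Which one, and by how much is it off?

Distance(P, W) = 16.6 — off by 7.40.

K = (0.00, 0.00) ✓; KG at -36.30° ✓; |KG| = 13.90 ✓; ∠(KG, GM) = 90.00° ✓; |GM| = 17.90 ✓; ∠(GM, MJ) = 90.00° ✓; |MJ| = 9.800 ✓; ∠(MJ, JP) = 90.00° ✓; |JP| = 10.10 ✓; ∠JPW = 71.30° ✓; |PW| = 9.200 ✗.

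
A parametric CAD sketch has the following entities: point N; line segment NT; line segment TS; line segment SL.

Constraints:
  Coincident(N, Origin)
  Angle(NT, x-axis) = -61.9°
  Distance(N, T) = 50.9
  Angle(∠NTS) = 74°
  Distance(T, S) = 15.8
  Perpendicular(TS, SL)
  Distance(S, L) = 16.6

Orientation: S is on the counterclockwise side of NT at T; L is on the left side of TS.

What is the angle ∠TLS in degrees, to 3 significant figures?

43.6°

∠NTS = 74.0°, so TS runs at -61.9° + (180° − 74.0°) = 44.1° from the x-axis; with |TS| = 15.8, S = T + 15.8·(cos 44.1°, sin 44.1°) = (35.3, -33.9). TS ⟂ SL; with |SL| = 16.6 on the left of TS, L = S + 16.6·(-0.696, 0.718) = (23.8, -22.0). Then cos ∠TLS = LT·LS / (|LT||LS|), giving 43.6°.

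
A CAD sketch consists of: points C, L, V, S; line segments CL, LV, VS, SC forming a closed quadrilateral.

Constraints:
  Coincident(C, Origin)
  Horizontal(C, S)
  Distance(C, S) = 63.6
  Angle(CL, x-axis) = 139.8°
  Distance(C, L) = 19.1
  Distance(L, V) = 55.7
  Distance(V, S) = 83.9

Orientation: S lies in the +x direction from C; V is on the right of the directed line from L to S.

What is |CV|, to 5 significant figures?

43.847

Checks: |LV| = 55.70 ✓; |VS| = 83.90 ✓.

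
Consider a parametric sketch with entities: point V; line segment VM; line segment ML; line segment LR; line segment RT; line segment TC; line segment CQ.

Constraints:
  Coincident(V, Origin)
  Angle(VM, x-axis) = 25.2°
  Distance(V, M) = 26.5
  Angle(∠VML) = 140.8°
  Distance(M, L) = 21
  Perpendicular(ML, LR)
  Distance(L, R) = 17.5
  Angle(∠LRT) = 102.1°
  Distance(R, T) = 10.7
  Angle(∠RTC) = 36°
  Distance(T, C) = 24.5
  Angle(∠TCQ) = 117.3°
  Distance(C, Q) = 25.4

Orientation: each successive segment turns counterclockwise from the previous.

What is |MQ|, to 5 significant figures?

52.084

∠RTC = 36.0° gives TC at 16.300° from the x-axis; with |TC| = 24.5, C = (34.242, 36.193). ∠TCQ = 117.3° gives CQ at 79.000° from the x-axis; with |CQ| = 25.4, Q = (39.088, 61.127). Then |MQ| = |Q − M| = 52.084.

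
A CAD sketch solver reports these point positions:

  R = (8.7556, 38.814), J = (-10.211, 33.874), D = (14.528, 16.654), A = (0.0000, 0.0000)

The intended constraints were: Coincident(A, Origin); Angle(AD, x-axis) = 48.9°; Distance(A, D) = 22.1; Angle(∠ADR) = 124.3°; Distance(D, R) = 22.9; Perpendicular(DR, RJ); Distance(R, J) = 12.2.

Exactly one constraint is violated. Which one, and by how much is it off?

Distance(R, J) = 12.2 — off by 7.40.

A = (0.00, 0.00) ✓; AD at 48.90° ✓; |AD| = 22.10 ✓; ∠ADR = 124.3° ✓; |DR| = 22.90 ✓; ∠(DR, RJ) = 90.00° ✓; |RJ| = 19.60 ✗.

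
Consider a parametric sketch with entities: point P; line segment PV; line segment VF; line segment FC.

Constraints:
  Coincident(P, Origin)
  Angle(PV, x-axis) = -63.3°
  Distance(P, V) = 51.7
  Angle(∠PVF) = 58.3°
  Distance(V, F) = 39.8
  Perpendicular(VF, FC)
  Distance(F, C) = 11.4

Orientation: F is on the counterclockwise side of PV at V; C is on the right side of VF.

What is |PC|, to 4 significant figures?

56.81

P is at the origin; PV runs at -63.3° with length 51.7, so V = 51.7·(cos -63.3°, sin -63.3°) = (23.23, -46.19). ∠PVF = 58.3°, so VF runs at -63.3° + (180° − 58.3°) = 58.40° from the x-axis; with |VF| = 39.8, F = V + 39.8·(cos 58.40°, sin 58.40°) = (44.08, -12.29). The perpendicularity gives FC at right angles to VF; with |FC| = 11.4 on the right of VF, C = F + 11.4·(0.8517, -0.5240) = (53.79, -18.26). Then |PC| = |C − P| = 56.81.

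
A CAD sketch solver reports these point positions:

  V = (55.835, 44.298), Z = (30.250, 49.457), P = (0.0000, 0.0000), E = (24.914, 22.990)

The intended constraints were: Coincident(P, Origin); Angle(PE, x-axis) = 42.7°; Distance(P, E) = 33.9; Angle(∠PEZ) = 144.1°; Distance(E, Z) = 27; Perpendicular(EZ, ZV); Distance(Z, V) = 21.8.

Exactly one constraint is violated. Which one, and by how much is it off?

Distance(Z, V) = 21.8 — off by 4.30.

P = (0.00, 0.00) ✓; PE at 42.70° ✓; |PE| = 33.90 ✓; ∠PEZ = 144.1° ✓; |EZ| = 27.00 ✓; ∠(EZ, ZV) = 90.00° ✓; |ZV| = 26.10 ✗.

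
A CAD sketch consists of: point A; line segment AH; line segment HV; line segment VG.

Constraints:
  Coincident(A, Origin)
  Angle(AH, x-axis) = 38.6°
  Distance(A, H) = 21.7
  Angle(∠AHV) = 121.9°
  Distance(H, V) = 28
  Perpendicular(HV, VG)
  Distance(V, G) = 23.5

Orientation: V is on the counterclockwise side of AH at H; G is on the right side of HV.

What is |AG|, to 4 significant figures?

57.58

∠AHV = 121.9°, so HV runs at 38.6° + (180° − 121.9°) = 96.70° from the x-axis; with |HV| = 28.0, V = H + 28.0·(cos 96.70°, sin 96.70°) = (13.69, 41.35). HV ⟂ VG; with |VG| = 23.5 on the right of HV, G = V + 23.5·(0.9932, 0.1167) = (37.03, 44.09). Then |AG| = |G − A| = 57.58.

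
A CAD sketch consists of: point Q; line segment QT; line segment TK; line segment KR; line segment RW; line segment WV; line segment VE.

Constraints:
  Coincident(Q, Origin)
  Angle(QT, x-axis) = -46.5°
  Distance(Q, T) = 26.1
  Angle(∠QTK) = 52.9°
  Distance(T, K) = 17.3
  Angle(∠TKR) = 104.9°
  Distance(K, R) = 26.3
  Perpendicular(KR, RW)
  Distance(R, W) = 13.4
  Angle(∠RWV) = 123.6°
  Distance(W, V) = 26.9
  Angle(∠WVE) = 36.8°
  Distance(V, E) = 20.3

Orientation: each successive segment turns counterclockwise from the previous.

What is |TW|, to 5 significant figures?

30.927

Q is at the origin; QT runs at -46.5° with length 26.1, so T = (17.966, -18.932). ∠QTK = 52.9° gives TK at 80.600° from the x-axis; with |TK| = 17.3, K = (20.792, -1.8646). ∠TKR = 104.9° gives KR at 155.70° from the x-axis; with |KR| = 26.3, R = (-3.1783, 8.9583). KR ⟂ RW, so RW runs at -114.30°; with |RW| = 13.4, W = (-8.6926, -3.2545). Then |TW| = |W − T| = 30.927.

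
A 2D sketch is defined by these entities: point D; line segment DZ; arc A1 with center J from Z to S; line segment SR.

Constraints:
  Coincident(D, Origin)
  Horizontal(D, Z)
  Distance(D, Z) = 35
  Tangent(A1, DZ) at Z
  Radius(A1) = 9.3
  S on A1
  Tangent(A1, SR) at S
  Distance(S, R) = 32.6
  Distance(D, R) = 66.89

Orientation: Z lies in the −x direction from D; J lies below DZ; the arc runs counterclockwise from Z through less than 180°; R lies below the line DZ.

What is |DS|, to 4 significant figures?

43.82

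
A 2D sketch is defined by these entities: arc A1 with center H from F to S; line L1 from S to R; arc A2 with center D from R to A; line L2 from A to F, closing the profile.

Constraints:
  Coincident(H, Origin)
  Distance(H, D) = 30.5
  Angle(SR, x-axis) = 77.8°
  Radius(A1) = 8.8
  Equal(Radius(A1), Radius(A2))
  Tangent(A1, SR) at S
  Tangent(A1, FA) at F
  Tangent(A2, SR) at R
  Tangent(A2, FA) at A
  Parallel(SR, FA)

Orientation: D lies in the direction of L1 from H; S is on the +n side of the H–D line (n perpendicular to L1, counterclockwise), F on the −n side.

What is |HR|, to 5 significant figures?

31.744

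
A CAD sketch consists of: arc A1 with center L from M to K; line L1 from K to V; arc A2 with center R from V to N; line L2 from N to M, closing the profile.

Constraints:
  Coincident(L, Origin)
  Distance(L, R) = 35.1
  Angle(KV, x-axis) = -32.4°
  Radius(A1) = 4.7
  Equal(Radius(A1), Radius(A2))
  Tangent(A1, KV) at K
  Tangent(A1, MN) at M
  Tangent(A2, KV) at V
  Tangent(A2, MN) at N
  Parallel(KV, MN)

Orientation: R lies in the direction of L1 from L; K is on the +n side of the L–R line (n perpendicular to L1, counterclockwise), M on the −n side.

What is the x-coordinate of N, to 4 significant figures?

27.12

The slot axis is L1's direction at -32.4°, so u = (cos -32.4°, sin -32.4°) = (0.8443, -0.5358) and n = (−sin -32.4°, cos -32.4°) = (0.5358, 0.8443). L is at the origin and R lies 35.1 along u from L, so R = 35.1·u = (29.64, -18.81). Tangency of A1 to both parallel lines with radius 4.7 puts K and M at L ± 4.7·n: K = (2.518, 3.968), M = (-2.518, -3.968). Equal radii place V and N the same way about R: V = R + 4.7·n = (32.15, -14.84), N = R − 4.7·n = (27.12, -22.78). So N.x = 27.12.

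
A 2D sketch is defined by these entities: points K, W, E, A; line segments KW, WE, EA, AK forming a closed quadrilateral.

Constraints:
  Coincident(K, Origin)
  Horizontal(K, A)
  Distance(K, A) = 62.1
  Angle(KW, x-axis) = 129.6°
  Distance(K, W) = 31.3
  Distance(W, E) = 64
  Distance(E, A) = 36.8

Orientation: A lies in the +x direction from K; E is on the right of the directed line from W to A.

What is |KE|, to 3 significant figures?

33.8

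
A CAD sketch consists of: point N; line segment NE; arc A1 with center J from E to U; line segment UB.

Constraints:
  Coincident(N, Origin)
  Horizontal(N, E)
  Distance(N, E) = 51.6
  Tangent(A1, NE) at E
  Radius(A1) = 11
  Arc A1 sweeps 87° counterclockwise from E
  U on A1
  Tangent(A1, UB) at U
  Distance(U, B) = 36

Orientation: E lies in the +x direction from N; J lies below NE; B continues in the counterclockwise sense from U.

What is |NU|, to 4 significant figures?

41.93

N is at the origin; N and E share the same y with |NE| = 51.6 and E on the +x side, so E = (51.60, 0.000). Tangency of A1 to NE means the radius JE is perpendicular to NE, so J = E + (0, -11) = (51.60, -11.00). On A1, E sits at bearing 90° from J; an 87° counterclockwise sweep puts U at bearing 177°, so U = J + 11.0·(cos 177°, sin 177°) = (40.62, -10.42). Then |NU| = |U − N| = 41.93.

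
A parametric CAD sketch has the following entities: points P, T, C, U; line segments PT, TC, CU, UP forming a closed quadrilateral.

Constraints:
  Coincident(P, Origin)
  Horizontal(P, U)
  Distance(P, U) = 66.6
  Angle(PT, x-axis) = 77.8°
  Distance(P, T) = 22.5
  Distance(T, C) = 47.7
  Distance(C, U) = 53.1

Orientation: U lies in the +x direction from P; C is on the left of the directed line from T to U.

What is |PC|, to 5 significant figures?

65.705

Checks: P = (0.00, 0.00) ✓; |TC| = 47.70 ✓; |CU| = 53.10 ✓.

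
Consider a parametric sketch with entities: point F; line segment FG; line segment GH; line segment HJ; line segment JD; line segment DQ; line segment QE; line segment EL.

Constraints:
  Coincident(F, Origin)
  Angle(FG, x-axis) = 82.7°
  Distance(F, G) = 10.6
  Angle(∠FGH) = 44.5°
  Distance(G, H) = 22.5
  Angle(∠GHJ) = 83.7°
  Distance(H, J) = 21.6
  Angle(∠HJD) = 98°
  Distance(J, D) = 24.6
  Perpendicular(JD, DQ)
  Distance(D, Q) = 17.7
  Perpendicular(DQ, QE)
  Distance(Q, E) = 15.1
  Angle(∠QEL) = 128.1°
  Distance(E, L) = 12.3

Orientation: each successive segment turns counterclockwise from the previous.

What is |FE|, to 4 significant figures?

4.225

JD ⟂ DQ, so DQ runs at 126.5°; with |DQ| = 17.7, Q = (8.051, 10.05). The perpendicularity gives QE at right angles to DQ, so QE runs at -143.5°; with |QE| = 15.1, E = (-4.087, 1.073). Then |FE| = |E − F| = 4.225.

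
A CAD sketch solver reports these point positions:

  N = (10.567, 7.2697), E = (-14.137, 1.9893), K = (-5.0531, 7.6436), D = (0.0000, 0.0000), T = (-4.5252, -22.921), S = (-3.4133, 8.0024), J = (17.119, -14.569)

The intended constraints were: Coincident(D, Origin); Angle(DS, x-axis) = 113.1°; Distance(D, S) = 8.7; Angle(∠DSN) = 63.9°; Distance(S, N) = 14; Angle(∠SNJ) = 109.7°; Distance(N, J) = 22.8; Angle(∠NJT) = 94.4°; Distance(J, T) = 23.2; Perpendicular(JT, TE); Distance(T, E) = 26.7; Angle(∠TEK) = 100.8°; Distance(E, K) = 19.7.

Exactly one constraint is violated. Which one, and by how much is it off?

Distance(E, K) = 19.7 — off by 9.00.

D = (0.00, 0.00) ✓; DS at 113.1° ✓; |DS| = 8.700 ✓; ∠DSN = 63.90° ✓; |SN| = 14.00 ✓; ∠SNJ = 109.7° ✓; |NJ| = 22.80 ✓; ∠NJT = 94.40° ✓; |JT| = 23.20 ✓; ∠(JT, TE) = 90.00° ✓; |TE| = 26.70 ✓; ∠TEK = 100.8° ✓; |EK| = 10.70 ✗.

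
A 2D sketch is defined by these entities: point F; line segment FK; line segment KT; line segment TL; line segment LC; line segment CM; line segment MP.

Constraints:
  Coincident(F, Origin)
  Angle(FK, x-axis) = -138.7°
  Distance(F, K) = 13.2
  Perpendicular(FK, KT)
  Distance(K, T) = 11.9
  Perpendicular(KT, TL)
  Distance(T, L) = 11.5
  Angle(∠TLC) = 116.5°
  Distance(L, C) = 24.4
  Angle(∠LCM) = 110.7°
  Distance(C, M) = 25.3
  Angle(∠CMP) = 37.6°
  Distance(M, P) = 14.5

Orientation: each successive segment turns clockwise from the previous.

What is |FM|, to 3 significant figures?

29.6

F is at the origin; FK runs at -138.7° with length 13.2, so K = (-9.92, -8.71). The perpendicularity gives KT at right angles to FK, so KT runs at 131°; with |KT| = 11.9, T = (-17.8, 0.228). KT ⟂ TL, so TL runs at 41.3°; with |TL| = 11.5, L = (-9.13, 7.82). ∠TLC = 116.5° gives LC at -22.2° from the x-axis; with |LC| = 24.4, C = (13.5, -1.40). ∠LCM = 110.7° gives CM at -91.5° from the x-axis; with |CM| = 25.3, M = (12.8, -26.7). Then |FM| = |M − F| = 29.6.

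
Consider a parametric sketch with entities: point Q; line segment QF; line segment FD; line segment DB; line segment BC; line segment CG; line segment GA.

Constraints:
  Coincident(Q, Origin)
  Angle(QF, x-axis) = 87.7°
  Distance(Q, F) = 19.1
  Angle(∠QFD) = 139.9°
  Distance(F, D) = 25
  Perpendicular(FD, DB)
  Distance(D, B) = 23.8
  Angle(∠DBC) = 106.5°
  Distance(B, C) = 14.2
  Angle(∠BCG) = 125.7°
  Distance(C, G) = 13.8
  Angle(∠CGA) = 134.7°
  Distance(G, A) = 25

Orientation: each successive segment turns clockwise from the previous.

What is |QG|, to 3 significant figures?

16.7

Q is at the origin; QF runs at 87.7° with length 19.1, so F = (0.767, 19.1). ∠QFD = 139.9° gives FD at 47.6° from the x-axis; with |FD| = 25.0, D = (17.6, 37.5). FD is perpendicular to DB, so DB runs at -42.4°; with |DB| = 23.8, B = (35.2, 21.5). ∠DBC = 106.5° gives BC at -116° from the x-axis; with |BC| = 14.2, C = (29.0, 8.72). ∠BCG = 125.7° gives CG at -170° from the x-axis; with |CG| = 13.8, G = (15.4, 6.37). Then |QG| = |G − Q| = 16.7.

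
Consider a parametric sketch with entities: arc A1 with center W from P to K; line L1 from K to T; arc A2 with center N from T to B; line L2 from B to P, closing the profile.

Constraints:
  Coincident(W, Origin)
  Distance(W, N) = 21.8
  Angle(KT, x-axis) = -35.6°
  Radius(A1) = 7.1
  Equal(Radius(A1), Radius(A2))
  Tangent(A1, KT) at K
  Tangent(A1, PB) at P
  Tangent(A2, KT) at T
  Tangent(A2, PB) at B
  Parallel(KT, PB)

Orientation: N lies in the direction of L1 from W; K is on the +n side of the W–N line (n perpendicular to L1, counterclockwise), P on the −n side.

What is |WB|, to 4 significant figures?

22.93

The slot axis is L1's direction at -35.6°, so u = (cos -35.6°, sin -35.6°) = (0.8131, -0.5821) and n = (−sin -35.6°, cos -35.6°) = (0.5821, 0.8131). W is at the origin and N lies 21.8 along u from W, so N = 21.8·u = (17.73, -12.69). Tangency of A1 to both parallel lines with radius 7.1 puts K and P at W ± 7.1·n: K = (4.133, 5.773), P = (-4.133, -5.773). Equal radii place T and B the same way about N: T = N + 7.1·n = (21.86, -6.917), B = N − 7.1·n = (13.59, -18.46). Then |WB| = |B − W| = 22.93.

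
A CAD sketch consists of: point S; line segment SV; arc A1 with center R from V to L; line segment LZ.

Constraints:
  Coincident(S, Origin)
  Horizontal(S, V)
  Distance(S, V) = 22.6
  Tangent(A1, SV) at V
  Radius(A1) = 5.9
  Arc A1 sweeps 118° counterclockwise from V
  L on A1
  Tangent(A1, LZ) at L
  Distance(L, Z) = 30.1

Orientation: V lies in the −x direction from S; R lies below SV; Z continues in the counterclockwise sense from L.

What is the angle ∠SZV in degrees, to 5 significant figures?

35.414°

On A1, V sits at bearing 90° from R; a 118° counterclockwise sweep puts L at bearing 208°, so L = R + 5.9·(cos 208°, sin 208°) = (-27.809, -8.6699). Tangency of A1 to LZ means the radius RL is perpendicular to LZ, so LZ runs along (−sin 208°, cos 208°); with |LZ| = 30.1, Z = (-13.678, -35.247). Then cos ∠SZV = ZS·ZV / (|ZS||ZV|), giving 35.414°.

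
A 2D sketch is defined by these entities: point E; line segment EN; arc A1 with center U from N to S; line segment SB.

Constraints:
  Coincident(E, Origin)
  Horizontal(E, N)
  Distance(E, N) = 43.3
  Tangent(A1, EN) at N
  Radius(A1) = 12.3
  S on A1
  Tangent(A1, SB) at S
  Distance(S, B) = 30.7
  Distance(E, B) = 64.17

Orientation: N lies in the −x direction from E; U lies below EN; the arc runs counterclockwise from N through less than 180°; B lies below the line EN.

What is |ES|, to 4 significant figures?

57.31

Checks: |US| = 12.30 ✓; ∠(US, SB) = 90.00° ✓; |SB| = 30.70 ✓; |EB| = 64.17 ✓.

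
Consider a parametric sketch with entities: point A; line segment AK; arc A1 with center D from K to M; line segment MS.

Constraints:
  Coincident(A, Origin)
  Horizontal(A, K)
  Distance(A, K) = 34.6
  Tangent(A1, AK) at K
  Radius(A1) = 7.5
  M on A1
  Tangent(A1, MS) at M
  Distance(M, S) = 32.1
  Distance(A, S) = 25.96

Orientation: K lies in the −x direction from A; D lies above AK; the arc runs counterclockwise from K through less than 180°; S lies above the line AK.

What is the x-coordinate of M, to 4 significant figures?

-29.26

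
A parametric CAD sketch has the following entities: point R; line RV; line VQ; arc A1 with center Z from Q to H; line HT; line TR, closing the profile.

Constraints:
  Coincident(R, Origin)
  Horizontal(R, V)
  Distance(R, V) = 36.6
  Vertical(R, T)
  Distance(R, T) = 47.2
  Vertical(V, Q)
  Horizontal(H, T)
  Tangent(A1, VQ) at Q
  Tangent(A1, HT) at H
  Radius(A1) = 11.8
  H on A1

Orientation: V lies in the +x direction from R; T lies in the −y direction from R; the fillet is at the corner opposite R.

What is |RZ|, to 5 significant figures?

43.223

R is at the origin; RV is horizontal with |RV| = 36.6 and V on the +x side, so V = (36.600, 0.0000). R and T share the same x with |RT| = 47.2 and T on the −y side, so T = (0.0000, -47.200). The virtual corner opposite R is at (36.600, -47.200). The tangent condition forces ZQ to be normal to VQ and the tangent condition forces ZH to be normal to HT, with radius 11.8, so the center Z sits 11.8 in from both sides at Z = (24.800, -35.400). Then |RZ| = |Z − R| = 43.223.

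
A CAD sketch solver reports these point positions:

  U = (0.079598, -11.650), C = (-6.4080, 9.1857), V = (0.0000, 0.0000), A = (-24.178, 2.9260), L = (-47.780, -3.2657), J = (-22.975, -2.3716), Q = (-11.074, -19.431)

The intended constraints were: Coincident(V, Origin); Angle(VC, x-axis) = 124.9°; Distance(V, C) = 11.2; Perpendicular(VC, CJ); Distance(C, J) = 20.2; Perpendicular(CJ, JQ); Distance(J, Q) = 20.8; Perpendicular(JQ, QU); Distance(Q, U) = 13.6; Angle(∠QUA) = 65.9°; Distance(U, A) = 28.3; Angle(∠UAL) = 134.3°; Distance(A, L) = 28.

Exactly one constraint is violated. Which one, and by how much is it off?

Distance(A, L) = 28 — off by 3.60.

V = (0.00, 0.00) ✓; VC at 124.9° ✓; |VC| = 11.20 ✓; ∠(VC, CJ) = 90.00° ✓; |CJ| = 20.20 ✓; ∠(CJ, JQ) = 90.00° ✓; |JQ| = 20.80 ✓; ∠(JQ, QU) = 90.00° ✓; |QU| = 13.60 ✓; ∠QUA = 65.90° ✓; |UA| = 28.30 ✓; ∠UAL = 134.3° ✓; |AL| = 24.40 ✗.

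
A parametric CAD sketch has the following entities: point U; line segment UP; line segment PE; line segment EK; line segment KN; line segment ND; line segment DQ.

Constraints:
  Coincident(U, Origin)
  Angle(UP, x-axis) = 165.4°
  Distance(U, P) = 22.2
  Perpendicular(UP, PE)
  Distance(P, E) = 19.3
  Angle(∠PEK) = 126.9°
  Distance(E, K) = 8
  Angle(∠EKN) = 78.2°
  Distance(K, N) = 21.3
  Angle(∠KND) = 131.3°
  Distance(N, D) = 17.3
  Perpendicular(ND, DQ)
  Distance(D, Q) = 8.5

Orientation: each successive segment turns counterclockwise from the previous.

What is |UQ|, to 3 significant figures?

22.8

U is at the origin; UP runs at 165.4° with length 22.2, so P = (-21.5, 5.60). UP is perpendicular to PE, so PE runs at -105°; with |PE| = 19.3, E = (-26.3, -13.1). ∠PEK = 126.9° gives EK at -51.5° from the x-axis; with |EK| = 8.0, K = (-21.4, -19.3). ∠EKN = 78.2° gives KN at 50.3° from the x-axis; with |KN| = 21.3, N = (-7.76, -2.95). ∠KND = 131.3° gives ND at 99.0° from the x-axis; with |ND| = 17.3, D = (-10.5, 14.1). The perpendicularity gives DQ at right angles to ND, so DQ runs at -171°; with |DQ| = 8.5, Q = (-18.9, 12.8). Then |UQ| = |Q − U| = 22.8.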